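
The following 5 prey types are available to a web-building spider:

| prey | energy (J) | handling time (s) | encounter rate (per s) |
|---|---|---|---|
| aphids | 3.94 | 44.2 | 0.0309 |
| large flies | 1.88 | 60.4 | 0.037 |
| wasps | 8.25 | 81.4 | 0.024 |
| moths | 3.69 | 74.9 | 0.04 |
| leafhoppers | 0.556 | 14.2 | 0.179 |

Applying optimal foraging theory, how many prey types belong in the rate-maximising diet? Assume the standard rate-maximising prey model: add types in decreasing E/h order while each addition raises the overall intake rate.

2

Profitabilities (E/h, J/s): wasps 0.101, aphids 0.0891, moths 0.0493, leafhoppers 0.0392, large flies 0.0311. Add prey in this order while the next type's profitability exceeds the intake rate on those already taken.
Rate on top 1: 0.06704. aphids: 0.0891 > 0.06704 → include.
Rate on top 2: 0.07403. moths: 0.0493 < 0.07403 → exclude; stop.
Optimal diet: wasps, aphids — 2 of 5 types.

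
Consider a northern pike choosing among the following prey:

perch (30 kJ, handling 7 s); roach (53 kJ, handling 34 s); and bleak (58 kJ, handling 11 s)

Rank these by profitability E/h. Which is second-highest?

perch

Profitability E/h (kJ/s): perch = 30/7 = 4.29, roach = 53/34 = 1.56, bleak = 58/11 = 5.27.
Ranked: bleak > perch > roach.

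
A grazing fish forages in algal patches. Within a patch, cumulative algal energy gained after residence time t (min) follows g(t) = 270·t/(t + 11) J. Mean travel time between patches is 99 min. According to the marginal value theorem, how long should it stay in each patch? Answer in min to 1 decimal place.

33.0 min

Maximise g(t)/(T+t): set derivative to zero → g'(t)(T+t) = g(t).
g'(t) = 270·11/(t + 11)². Setting 270·11/(t+11)² = 270t/[(t+11)(99+t)] gives 11(99+t) = t(t+11), so t² = 11×99 = 1089.
t* = √1089 = 33 min.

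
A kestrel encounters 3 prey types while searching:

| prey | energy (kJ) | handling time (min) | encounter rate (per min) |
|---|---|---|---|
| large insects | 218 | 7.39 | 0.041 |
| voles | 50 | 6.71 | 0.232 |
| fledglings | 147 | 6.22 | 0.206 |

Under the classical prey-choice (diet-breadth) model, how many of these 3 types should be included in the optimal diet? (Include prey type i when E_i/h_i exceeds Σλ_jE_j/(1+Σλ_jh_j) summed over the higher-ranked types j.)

2

Profitabilities (E/h, kJ/min): large insects 29.5, fledglings 23.6, voles 7.45. Add prey in this order while the next type's profitability exceeds the intake rate on those already taken.
Rate on top 1: 6.86. fledglings: 23.6 > 6.86 → include.
Rate on top 2: 15.18. voles: 7.45 < 15.18 → exclude; stop.
Optimal diet: large insects, fledglings — 2 of 3 types.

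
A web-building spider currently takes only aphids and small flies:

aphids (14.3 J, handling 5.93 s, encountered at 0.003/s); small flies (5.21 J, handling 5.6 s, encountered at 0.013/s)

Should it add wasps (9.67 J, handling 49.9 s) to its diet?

Current rate: (0.003×14.3 + 0.013×5.21)/(1 + 0.003×5.93 + 0.013×5.6) = 0.1014 J/s.
wasps: E/h = 9.67/49.9 = 0.1938 J/s.
0.1938 > 0.1014, so adding wasps raises the average — include it.

Yes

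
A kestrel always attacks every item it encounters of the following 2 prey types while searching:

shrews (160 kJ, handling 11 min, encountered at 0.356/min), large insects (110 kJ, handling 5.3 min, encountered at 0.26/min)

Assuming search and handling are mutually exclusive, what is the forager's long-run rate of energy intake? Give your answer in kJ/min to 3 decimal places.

13.594 kJ/min

R = (0.356×160 + 0.26×110) / (1 + 0.356×11 + 0.26×5.3) = 85.56/6.294 = 13.59 kJ/min.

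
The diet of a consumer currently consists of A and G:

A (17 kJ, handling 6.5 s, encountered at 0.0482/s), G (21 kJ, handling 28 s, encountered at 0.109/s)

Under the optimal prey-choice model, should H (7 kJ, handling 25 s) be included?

No

Intake rate on the current diet: R = (0.0482×17 + 0.109×21) / (1 + 0.0482×6.5 + 0.109×28) = 3.108/4.365 = 0.7121 kJ/s.
Profitability of H: 7/25 = 0.28 kJ/s.
Since 0.28 < R, time spent handling H is better spent searching.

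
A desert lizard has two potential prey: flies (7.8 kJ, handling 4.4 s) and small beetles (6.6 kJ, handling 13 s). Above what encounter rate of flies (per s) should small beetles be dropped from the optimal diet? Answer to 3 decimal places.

0.091 per s

At the threshold, the rate on flies alone equals the profitability of small beetles: λ·7.8/(1 + λ·4.4) = 6.6/13 = 0.5077.
Rearranging, λ(7.8 − 0.5077×4.4) = 0.5077, so λ = 0.5077/5.566 = 0.09121 per s.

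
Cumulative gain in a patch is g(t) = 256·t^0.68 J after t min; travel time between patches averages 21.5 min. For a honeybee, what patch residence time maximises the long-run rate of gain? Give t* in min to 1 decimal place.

45.7 min

By the marginal value theorem, leave when the instantaneous gain rate g'(t) equals the habitat-wide average g(t)/(T + t).
g'(t) = 0.68·256·t^-0.32. Setting 0.68·256·t^-0.32 = 256·t^0.68/(21.5+t) gives 0.68(21.5+t) = t, so 0.32·t = 0.68×21.5.
t* = 0.68×21.5/0.32 = 45.69 min.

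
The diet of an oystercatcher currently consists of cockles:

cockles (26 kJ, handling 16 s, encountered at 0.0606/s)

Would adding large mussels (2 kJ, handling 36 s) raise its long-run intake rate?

No

Intake rate on the current diet: R = (0.0606×26) / (1 + 0.0606×16) = 1.576/1.97 = 0.8 kJ/s.
large mussels: E/h = 2/36 = 0.05556 kJ/s.
Since 0.05556 < R, time spent handling large mussels is better spent searching.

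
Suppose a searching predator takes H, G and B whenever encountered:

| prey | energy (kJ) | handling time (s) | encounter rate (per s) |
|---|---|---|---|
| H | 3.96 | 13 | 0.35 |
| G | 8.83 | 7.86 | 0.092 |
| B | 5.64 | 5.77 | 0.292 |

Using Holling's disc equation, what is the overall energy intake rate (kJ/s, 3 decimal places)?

R = (0.35×3.96 + 0.092×8.83 + 0.292×5.64) / (1 + 0.35×13 + 0.092×7.86 + 0.292×5.77) = 3.845/7.958 = 0.4832 kJ/s.

0.483 kJ/s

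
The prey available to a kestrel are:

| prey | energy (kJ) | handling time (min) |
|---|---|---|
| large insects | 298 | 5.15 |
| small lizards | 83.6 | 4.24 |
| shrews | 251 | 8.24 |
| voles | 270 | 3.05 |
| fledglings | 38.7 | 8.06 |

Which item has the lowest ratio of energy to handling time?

fledglings

In descending order of E/h:
voles: 270/3.05 = 88.5 kJ/min
large insects: 298/5.15 = 57.9 kJ/min
shrews: 251/8.24 = 30.5 kJ/min
small lizards: 83.6/4.24 = 19.7 kJ/min
fledglings: 38.7/8.06 = 4.8 kJ/min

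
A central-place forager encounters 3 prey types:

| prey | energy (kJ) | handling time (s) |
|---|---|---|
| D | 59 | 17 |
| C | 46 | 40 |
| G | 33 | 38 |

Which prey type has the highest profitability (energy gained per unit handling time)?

In descending order of E/h:
D: 59/17 = 3.47 kJ/s
C: 46/40 = 1.15 kJ/s
G: 33/38 = 0.868 kJ/s

D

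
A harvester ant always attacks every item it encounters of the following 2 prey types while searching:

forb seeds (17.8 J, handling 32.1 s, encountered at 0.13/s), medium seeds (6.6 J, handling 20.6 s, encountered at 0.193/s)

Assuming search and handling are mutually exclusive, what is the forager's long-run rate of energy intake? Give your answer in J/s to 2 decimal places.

Energy encountered per unit search time: 0.13×17.8 + 0.193×6.6 = 3.588 J/s.
Handling time per unit search time: 0.13×32.1 + 0.193×20.6 = 8.149.
Rate = 3.588/(1 + 8.149) = 0.3922 J/s.

0.39 J/s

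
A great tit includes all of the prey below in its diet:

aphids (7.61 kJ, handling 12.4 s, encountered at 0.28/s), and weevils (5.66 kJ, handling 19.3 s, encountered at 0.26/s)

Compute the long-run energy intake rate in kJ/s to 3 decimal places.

0.380 kJ/s

R = Σλ_iE_i / (1 + Σλ_ih_i)
Numerator: 0.28×7.61 + 0.26×5.66 = 3.602
Denominator: 1 + 0.28×12.4 + 0.26×19.3 = 9.49
R = 3.602/9.49 = 0.3796 kJ/s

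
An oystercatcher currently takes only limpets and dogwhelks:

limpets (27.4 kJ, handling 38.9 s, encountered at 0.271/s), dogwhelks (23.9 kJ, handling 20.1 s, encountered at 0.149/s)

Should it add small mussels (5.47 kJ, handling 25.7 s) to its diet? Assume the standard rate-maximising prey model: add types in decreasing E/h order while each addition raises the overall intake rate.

No

Current rate: (0.271×27.4 + 0.149×23.9)/(1 + 0.271×38.9 + 0.149×20.1) = 0.7558 kJ/s.
small mussels: E/h = 5.47/25.7 = 0.2128 kJ/s.
0.2128 < 0.7558, so adding small mussels would lower the average — exclude it.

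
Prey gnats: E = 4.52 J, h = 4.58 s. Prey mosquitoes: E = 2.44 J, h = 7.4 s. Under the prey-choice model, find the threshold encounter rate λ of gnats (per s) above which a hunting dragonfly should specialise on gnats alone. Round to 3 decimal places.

0.110 per s

At the threshold, the rate on gnats alone equals the profitability of mosquitoes: λ·4.52/(1 + λ·4.58) = 2.44/7.4 = 0.3297.
Rearranging, λ(4.52 − 0.3297×4.58) = 0.3297, so λ = 0.3297/3.01 = 0.1096 per s.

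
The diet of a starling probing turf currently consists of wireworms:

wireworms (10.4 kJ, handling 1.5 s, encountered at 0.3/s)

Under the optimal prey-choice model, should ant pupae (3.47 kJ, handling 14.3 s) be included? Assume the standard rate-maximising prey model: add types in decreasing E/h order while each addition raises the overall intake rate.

No

Intake rate on the current diet: R = (0.3×10.4) / (1 + 0.3×1.5) = 3.12/1.45 = 2.152 kJ/s.
Profitability of ant pupae: 3.47/14.3 = 0.2427 kJ/s.
Since 0.2427 < R, time spent handling ant pupae is better spent searching.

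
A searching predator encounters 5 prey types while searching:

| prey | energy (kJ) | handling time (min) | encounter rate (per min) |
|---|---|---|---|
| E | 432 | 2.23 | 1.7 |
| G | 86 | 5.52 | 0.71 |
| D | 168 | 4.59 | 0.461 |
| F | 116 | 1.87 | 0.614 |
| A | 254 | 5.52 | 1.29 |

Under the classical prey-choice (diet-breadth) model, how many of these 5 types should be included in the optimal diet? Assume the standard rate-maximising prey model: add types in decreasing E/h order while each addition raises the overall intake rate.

Profitabilities (E/h, kJ/min): E 194, F 62, A 46, D 36.6, G 15.6. Add prey in this order while the next type's profitability exceeds the intake rate on those already taken.
Rate on top 1: 153.3. F: 62 < 153.3 → exclude; stop.
Optimal diet: E — 1 of 5 types.

1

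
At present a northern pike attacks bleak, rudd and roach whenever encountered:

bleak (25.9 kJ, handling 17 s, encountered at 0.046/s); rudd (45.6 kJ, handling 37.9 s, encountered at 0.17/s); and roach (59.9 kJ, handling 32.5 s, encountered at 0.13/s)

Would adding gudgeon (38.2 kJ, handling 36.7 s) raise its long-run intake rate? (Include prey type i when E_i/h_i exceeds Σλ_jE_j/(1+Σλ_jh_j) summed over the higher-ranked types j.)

Current rate: (0.046×25.9 + 0.17×45.6 + 0.13×59.9)/(1 + 0.046×17 + 0.17×37.9 + 0.13×32.5) = 1.344 kJ/s.
Profitability of gudgeon: 38.2/36.7 = 1.041 kJ/s.
1.041 < 1.344, so adding gudgeon would lower the average — exclude it.

No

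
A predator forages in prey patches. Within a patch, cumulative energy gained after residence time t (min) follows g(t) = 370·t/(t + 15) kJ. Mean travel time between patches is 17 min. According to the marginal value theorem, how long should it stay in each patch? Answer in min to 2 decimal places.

Maximise g(t)/(T+t): set derivative to zero → g'(t)(T+t) = g(t).
g'(t) = 370·15/(t + 15)². Setting 370·15/(t+15)² = 370t/[(t+15)(17+t)] gives 15(17+t) = t(t+15), so t² = 15×17 = 255.
t* = √255 = 15.97 min.

15.97 min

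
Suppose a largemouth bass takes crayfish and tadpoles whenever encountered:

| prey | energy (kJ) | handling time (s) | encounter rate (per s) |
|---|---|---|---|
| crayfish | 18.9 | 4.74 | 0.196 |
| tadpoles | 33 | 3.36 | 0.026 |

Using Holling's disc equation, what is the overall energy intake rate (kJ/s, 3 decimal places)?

Energy encountered per unit search time: 0.196×18.9 + 0.026×33 = 4.562 kJ/s.
Handling time per unit search time: 0.196×4.74 + 0.026×3.36 = 1.016.
Rate = 4.562/(1 + 1.016) = 2.263 kJ/s.

2.263 kJ/s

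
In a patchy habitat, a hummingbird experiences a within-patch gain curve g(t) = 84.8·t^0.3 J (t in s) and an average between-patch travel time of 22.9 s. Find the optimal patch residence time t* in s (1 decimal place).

9.8 s

By the marginal value theorem, leave when the instantaneous gain rate g'(t) equals the habitat-wide average g(t)/(T + t).
g'(t) = 0.3·84.8·t^-0.7. Setting 0.3·84.8·t^-0.7 = 84.8·t^0.3/(22.9+t) gives 0.3(22.9+t) = t, so 0.70·t = 0.3×22.9.
t* = 0.3×22.9/0.70 = 9.814 s.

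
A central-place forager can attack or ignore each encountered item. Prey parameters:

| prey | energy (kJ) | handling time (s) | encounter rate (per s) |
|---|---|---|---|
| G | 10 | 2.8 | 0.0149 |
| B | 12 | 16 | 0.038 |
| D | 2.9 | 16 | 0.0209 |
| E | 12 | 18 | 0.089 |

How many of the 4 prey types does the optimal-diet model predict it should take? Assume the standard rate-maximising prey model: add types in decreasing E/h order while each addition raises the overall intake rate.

Profitabilities (E/h, kJ/s): G 3.57, B 0.75, E 0.667, D 0.181. Add prey in this order while the next type's profitability exceeds the intake rate on those already taken.
Rate on top 1: 0.143. B: 0.75 > 0.143 → include.
Rate on top 2: 0.3667. E: 0.667 > 0.3667 → include.
Rate on top 3: 0.5145. D: 0.181 < 0.5145 → exclude; stop.
Optimal diet: G, B, E — 3 of 4 types.

3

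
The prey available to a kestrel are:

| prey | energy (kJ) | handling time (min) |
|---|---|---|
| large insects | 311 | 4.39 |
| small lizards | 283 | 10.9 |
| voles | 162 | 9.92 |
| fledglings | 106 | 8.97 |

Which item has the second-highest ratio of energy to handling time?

In descending order of E/h:
large insects: 311/4.39 = 70.8 kJ/min
small lizards: 283/10.9 = 26 kJ/min
voles: 162/9.92 = 16.3 kJ/min
fledglings: 106/8.97 = 11.8 kJ/min

small lizards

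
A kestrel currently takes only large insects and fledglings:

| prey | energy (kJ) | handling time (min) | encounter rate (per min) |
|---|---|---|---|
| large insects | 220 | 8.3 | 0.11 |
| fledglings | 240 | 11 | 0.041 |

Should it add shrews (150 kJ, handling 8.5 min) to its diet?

On large insects and fledglings alone, R = ΣλE/(1+Σλh) = 34.04/2.364 = 14.4 kJ/min.
Profitability of shrews: 150/8.5 = 17.65 kJ/min.
Since 17.65 > R, including shrews increases the long-run rate.

Yes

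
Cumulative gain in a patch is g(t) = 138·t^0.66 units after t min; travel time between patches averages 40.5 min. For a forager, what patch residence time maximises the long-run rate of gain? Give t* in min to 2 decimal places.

78.62 min

Optimal t* satisfies g'(t*) = g(t*)/(T + t*).
g'(t) = 0.66·138·t^-0.34. Setting 0.66·138·t^-0.34 = 138·t^0.66/(40.5+t) gives 0.66(40.5+t) = t, so 0.34·t = 0.66×40.5.
t* = 0.66×40.5/0.34 = 78.62 min.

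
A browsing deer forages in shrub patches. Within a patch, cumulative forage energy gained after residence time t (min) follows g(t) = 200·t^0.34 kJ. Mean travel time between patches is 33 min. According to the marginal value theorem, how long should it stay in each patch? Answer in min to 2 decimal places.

By the marginal value theorem, leave when the instantaneous gain rate g'(t) equals the habitat-wide average g(t)/(T + t).
g'(t) = 0.34·200·t^-0.66. Setting 0.34·200·t^-0.66 = 200·t^0.34/(33+t) gives 0.34(33+t) = t, so 0.66·t = 0.34×33.
t* = 0.34×33/0.66 = 17 min.

17.00 min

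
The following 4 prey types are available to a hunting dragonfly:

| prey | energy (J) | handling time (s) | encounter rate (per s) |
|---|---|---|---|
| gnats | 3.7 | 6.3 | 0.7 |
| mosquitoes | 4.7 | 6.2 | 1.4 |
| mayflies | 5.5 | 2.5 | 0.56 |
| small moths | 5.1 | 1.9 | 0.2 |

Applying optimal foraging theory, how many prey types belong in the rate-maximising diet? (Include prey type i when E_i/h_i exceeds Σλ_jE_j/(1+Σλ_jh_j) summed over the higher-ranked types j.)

2

E/h in descending order: small moths 2.68, mayflies 2.2, mosquitoes 0.758, gnats 0.587 J/s. The optimal diet is the largest prefix of this list for which every included type satisfies E_i/h_i > R on the types above it.
Rate on top 1: 0.7391. mayflies: 2.2 > 0.7391 → include.
Rate on top 2: 1.475. mosquitoes: 0.758 < 1.475 → exclude; stop.
Optimal diet: small moths, mayflies — 2 of 4 types.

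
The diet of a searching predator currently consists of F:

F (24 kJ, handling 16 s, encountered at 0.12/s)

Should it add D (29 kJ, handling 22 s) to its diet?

Intake rate on the current diet: R = (0.12×24) / (1 + 0.12×16) = 2.88/2.92 = 0.9863 kJ/s.
Profitability of D: 29/22 = 1.318 kJ/s.
1.318 > 0.9863, so adding D raises the average — include it.

Yes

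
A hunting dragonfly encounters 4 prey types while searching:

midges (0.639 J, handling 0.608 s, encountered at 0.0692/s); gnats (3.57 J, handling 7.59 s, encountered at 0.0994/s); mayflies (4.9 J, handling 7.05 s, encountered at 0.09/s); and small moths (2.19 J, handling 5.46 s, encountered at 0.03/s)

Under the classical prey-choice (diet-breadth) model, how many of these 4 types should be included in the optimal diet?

4

E/h in descending order: midges 1.05, mayflies 0.695, gnats 0.47, small moths 0.401 J/s. The optimal diet is the largest prefix of this list for which every included type satisfies E_i/h_i > R on the types above it.
Rate on top 1: 0.04243. mayflies: 0.695 > 0.04243 → include.
Rate on top 2: 0.2894. gnats: 0.47 > 0.2894 → include.
Rate on top 3: 0.3456. small moths: 0.401 > 0.3456 → include.
Optimal diet: midges, mayflies, gnats, small moths — 4 of 4 types.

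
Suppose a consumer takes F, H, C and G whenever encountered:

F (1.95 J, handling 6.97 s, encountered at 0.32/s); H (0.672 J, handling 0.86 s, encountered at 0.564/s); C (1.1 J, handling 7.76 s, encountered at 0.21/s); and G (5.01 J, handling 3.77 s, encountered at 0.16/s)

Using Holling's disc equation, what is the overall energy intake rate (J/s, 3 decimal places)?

0.342 J/s

Energy encountered per unit search time: 0.32×1.95 + 0.564×0.672 + 0.21×1.1 + 0.16×5.01 = 2.036 J/s.
Handling time per unit search time: 0.32×6.97 + 0.564×0.86 + 0.21×7.76 + 0.16×3.77 = 4.948.
Rate = 2.036/(1 + 4.948) = 0.3422 J/s.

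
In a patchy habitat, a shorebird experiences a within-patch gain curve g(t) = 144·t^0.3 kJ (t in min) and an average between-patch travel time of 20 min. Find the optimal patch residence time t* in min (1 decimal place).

8.6 min

By the marginal value theorem, leave when the instantaneous gain rate g'(t) equals the habitat-wide average g(t)/(T + t).
g'(t) = 0.3·144·t^-0.7. Setting 0.3·144·t^-0.7 = 144·t^0.3/(20+t) gives 0.3(20+t) = t, so 0.70·t = 0.3×20.
t* = 0.3×20/0.70 = 8.571 min.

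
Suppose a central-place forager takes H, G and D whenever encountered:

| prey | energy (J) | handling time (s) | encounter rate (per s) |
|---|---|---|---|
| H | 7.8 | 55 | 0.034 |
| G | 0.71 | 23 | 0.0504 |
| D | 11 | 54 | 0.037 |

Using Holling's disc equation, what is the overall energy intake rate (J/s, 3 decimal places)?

0.117 J/s

Energy encountered per unit search time: 0.034×7.8 + 0.0504×0.71 + 0.037×11 = 0.708 J/s.
Handling time per unit search time: 0.034×55 + 0.0504×23 + 0.037×54 = 5.027.
Rate = 0.708/(1 + 5.027) = 0.1175 J/s.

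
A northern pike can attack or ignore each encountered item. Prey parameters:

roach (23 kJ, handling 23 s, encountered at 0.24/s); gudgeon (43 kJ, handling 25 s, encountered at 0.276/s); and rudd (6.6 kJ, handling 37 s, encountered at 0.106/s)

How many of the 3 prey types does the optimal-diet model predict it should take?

Profitabilities (E/h, kJ/s): gudgeon 1.72, roach 1, rudd 0.178. Add prey in this order while the next type's profitability exceeds the intake rate on those already taken.
Rate on top 1: 1.502. roach: 1 < 1.502 → exclude; stop.
Optimal diet: gudgeon — 1 of 3 types.

1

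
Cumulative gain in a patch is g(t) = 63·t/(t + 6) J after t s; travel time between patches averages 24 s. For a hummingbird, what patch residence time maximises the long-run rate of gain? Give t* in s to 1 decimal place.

12.0 s

Optimal t* satisfies g'(t*) = g(t*)/(T + t*).
g'(t) = 63·6/(t + 6)². Setting 63·6/(t+6)² = 63t/[(t+6)(24+t)] gives 6(24+t) = t(t+6), so t² = 6×24 = 144.
t* = √144 = 12 s.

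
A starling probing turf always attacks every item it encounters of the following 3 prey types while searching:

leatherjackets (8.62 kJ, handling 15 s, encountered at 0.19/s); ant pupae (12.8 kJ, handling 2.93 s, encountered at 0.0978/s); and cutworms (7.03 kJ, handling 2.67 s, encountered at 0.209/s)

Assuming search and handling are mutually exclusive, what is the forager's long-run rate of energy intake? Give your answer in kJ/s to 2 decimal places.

Energy encountered per unit search time: 0.19×8.62 + 0.0978×12.8 + 0.209×7.03 = 4.359 kJ/s.
Handling time per unit search time: 0.19×15 + 0.0978×2.93 + 0.209×2.67 = 3.695.
Rate = 4.359/(1 + 3.695) = 0.9285 kJ/s.

0.93 kJ/s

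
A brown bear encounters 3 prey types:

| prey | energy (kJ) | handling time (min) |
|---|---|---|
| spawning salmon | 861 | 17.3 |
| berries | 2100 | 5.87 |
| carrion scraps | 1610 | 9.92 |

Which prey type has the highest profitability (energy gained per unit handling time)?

berries

In descending order of E/h:
berries: 2100/5.87 = 358 kJ/min
carrion scraps: 1610/9.92 = 162 kJ/min
spawning salmon: 861/17.3 = 49.8 kJ/min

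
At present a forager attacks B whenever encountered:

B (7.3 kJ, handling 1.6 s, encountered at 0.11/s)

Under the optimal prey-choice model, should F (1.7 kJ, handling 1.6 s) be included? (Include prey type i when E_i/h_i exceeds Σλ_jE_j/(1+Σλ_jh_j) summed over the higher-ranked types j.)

Yes

On B alone, R = ΣλE/(1+Σλh) = 0.803/1.176 = 0.6828 kJ/s.
F: E/h = 1.7/1.6 = 1.062 kJ/s.
1.062 > 0.6828, so adding F raises the average — include it.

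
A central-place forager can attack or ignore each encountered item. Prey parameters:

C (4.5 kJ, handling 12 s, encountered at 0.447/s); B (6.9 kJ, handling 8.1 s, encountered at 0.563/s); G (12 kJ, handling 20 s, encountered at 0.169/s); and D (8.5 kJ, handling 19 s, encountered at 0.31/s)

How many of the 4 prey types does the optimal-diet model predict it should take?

1

Profitabilities (E/h, kJ/s): B 0.852, G 0.6, D 0.447, C 0.375. Add prey in this order while the next type's profitability exceeds the intake rate on those already taken.
Rate on top 1: 0.6986. G: 0.6 < 0.6986 → exclude; stop.
Optimal diet: B — 1 of 4 types.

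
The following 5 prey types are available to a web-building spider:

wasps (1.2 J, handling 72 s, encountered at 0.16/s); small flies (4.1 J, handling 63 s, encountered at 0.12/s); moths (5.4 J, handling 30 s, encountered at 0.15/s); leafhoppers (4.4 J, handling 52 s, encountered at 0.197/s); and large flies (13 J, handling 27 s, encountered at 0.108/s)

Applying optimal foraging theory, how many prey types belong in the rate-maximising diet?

E/h in descending order: large flies 0.481, moths 0.18, leafhoppers 0.0846, small flies 0.0651, wasps 0.0167 J/s. The optimal diet is the largest prefix of this list for which every included type satisfies E_i/h_i > R on the types above it.
Rate on top 1: 0.3585. moths: 0.18 < 0.3585 → exclude; stop.
Optimal diet: large flies — 1 of 5 types.

1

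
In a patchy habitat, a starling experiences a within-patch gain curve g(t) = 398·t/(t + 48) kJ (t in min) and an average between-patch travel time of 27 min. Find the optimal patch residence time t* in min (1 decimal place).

36.0 min

By the marginal value theorem, leave when the instantaneous gain rate g'(t) equals the habitat-wide average g(t)/(T + t).
g'(t) = 398·48/(t + 48)². Setting 398·48/(t+48)² = 398t/[(t+48)(27+t)] gives 48(27+t) = t(t+48), so t² = 48×27 = 1296.
t* = √1296 = 36 min.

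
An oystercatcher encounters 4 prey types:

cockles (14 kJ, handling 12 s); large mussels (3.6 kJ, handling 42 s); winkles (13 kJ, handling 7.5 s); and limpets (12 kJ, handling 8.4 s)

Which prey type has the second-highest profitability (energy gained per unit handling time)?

In descending order of E/h:
winkles: 13/7.5 = 1.73 kJ/s
limpets: 12/8.4 = 1.43 kJ/s
cockles: 14/12 = 1.17 kJ/s
large mussels: 3.6/42 = 0.0857 kJ/s

limpets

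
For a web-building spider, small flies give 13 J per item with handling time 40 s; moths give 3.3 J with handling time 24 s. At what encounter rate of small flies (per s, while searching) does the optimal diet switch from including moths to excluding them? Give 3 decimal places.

0.018 per s

The zero-one rule: include moths iff E₂/h₂ > λE₁/(1+λh₁). Equality gives the switch point.
λE₁h₂ = E₂ + λE₂h₁ ⇒ λ = E₂/(E₁h₂ − E₂h₁) = 3.3/(312 − 132) = 0.01833 per s.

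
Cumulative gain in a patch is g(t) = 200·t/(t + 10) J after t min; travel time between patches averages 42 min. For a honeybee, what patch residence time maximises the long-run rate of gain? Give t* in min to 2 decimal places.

Optimal t* satisfies g'(t*) = g(t*)/(T + t*).
g'(t) = 200·10/(t + 10)². Setting 200·10/(t+10)² = 200t/[(t+10)(42+t)] gives 10(42+t) = t(t+10), so t² = 10×42 = 420.
t* = √420 = 20.49 min.

20.49 min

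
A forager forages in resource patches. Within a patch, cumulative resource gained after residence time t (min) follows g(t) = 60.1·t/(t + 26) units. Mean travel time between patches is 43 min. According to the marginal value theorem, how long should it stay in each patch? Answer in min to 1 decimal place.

Optimal t* satisfies g'(t*) = g(t*)/(T + t*).
g'(t) = 60.1·26/(t + 26)². Setting 60.1·26/(t+26)² = 60.1t/[(t+26)(43+t)] gives 26(43+t) = t(t+26), so t² = 26×43 = 1118.
t* = √1118 = 33.44 min.

33.4 min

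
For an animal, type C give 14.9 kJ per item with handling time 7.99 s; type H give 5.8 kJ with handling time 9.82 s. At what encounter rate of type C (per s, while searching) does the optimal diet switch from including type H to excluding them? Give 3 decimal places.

0.058 per s

Drop type H once their profitability E₂/h₂ falls below the rate achievable on type C alone: E₂/h₂ = λE₁/(1 + λh₁).
Solve for λ: λE₁h₂ = E₂(1 + λh₁) → λ(E₁h₂ − E₂h₁) = E₂ → λ = E₂/(E₁h₂ − E₂h₁).
λ = 5.8/(14.9×9.82 − 5.8×7.99) = 5.8/99.98 = 0.05801 per s.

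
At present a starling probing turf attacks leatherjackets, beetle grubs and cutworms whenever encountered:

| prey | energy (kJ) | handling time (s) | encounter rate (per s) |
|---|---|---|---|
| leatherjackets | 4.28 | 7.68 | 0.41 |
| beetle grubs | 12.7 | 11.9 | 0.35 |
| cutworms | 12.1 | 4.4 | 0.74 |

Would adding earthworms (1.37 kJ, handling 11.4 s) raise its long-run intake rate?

Intake rate on the current diet: R = (0.41×4.28 + 0.35×12.7 + 0.74×12.1) / (1 + 0.41×7.68 + 0.35×11.9 + 0.74×4.4) = 15.15/11.57 = 1.31 kJ/s.
Profitability of earthworms: 1.37/11.4 = 0.1202 kJ/s.
Since 0.1202 < R, time spent handling earthworms is better spent searching.

No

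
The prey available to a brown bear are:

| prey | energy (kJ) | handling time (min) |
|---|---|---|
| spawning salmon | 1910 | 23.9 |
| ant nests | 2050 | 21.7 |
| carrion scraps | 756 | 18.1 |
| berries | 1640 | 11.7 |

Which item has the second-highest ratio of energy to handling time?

Profitability E/h (kJ/min): spawning salmon = 1910/23.9 = 79.9, ant nests = 2050/21.7 = 94.5, carrion scraps = 756/18.1 = 41.8, berries = 1640/11.7 = 140.
Ranked: berries > ant nests > spawning salmon > carrion scraps.

ant nests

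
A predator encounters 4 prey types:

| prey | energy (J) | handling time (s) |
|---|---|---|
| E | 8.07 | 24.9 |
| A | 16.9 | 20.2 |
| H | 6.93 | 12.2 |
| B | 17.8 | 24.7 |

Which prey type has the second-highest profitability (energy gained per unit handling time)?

B

Profitability E/h (J/s): E = 8.07/24.9 = 0.324, A = 16.9/20.2 = 0.837, H = 6.93/12.2 = 0.568, B = 17.8/24.7 = 0.721.
Ranked: A > B > H > E.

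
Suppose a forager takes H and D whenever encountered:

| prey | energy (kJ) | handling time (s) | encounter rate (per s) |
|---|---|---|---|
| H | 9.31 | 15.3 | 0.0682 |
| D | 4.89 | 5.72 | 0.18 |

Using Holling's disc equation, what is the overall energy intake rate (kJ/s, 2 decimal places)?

0.49 kJ/s

R = (0.0682×9.31 + 0.18×4.89) / (1 + 0.0682×15.3 + 0.18×5.72) = 1.515/3.073 = 0.493 kJ/s.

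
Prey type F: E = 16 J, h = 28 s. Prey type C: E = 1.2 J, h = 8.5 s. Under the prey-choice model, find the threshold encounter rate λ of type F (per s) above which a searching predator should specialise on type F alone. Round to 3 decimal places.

0.012 per s

The zero-one rule: include type C iff E₂/h₂ > λE₁/(1+λh₁). Equality gives the switch point.
λE₁h₂ = E₂ + λE₂h₁ ⇒ λ = E₂/(E₁h₂ − E₂h₁) = 1.2/(136 − 33.6) = 0.01172 per s.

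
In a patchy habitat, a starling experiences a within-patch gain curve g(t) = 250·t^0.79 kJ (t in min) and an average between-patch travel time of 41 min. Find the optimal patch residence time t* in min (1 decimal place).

By the marginal value theorem, leave when the instantaneous gain rate g'(t) equals the habitat-wide average g(t)/(T + t).
g'(t) = 0.79·250·t^-0.21. Setting 0.79·250·t^-0.21 = 250·t^0.79/(41+t) gives 0.79(41+t) = t, so 0.21·t = 0.79×41.
t* = 0.79×41/0.21 = 154.2 min.

154.2 min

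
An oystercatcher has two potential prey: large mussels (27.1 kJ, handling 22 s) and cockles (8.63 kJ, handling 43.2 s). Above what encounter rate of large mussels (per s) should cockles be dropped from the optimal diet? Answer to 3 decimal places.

At the threshold, the rate on large mussels alone equals the profitability of cockles: λ·27.1/(1 + λ·22) = 8.63/43.2 = 0.1998.
Rearranging, λ(27.1 − 0.1998×22) = 0.1998, so λ = 0.1998/22.71 = 0.008798 per s.

0.009 per s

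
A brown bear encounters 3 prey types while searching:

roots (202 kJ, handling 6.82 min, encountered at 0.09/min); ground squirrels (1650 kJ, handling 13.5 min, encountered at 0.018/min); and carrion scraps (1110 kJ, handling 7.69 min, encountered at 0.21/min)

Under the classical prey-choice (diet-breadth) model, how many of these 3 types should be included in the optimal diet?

Rank by E/h (kJ/min): carrion scraps 144, ground squirrels 122, roots 29.6. Include each in turn until the next type's E/h falls below the running intake rate.
Rate on top 1: 89.14. ground squirrels: 122 > 89.14 → include.
Rate on top 2: 91.96. roots: 29.6 < 91.96 → exclude; stop.
Optimal diet: carrion scraps, ground squirrels — 2 of 3 types.

2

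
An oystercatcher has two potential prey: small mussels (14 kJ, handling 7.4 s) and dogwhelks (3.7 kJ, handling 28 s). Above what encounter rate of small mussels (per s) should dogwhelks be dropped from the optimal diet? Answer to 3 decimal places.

0.010 per s

At the threshold, the rate on small mussels alone equals the profitability of dogwhelks: λ·14/(1 + λ·7.4) = 3.7/28 = 0.1321.
Rearranging, λ(14 − 0.1321×7.4) = 0.1321, so λ = 0.1321/13.02 = 0.01015 per s.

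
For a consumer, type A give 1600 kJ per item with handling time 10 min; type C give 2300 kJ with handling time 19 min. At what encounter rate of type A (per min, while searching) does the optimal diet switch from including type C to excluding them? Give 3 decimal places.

The zero-one rule: include type C iff E₂/h₂ > λE₁/(1+λh₁). Equality gives the switch point.
λE₁h₂ = E₂ + λE₂h₁ ⇒ λ = E₂/(E₁h₂ − E₂h₁) = 2300/(3.04e+04 − 2.3e+04) = 0.3108 per min.

0.311 per min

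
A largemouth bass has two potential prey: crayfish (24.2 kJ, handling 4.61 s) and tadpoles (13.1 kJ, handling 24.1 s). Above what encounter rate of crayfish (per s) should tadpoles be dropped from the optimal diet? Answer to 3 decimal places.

0.025 per s

At the threshold, the rate on crayfish alone equals the profitability of tadpoles: λ·24.2/(1 + λ·4.61) = 13.1/24.1 = 0.5436.
Rearranging, λ(24.2 − 0.5436×4.61) = 0.5436, so λ = 0.5436/21.69 = 0.02506 per s.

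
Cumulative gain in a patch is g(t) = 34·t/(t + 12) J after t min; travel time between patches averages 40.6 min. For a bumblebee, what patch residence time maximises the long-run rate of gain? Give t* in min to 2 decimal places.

By the marginal value theorem, leave when the instantaneous gain rate g'(t) equals the habitat-wide average g(t)/(T + t).
g'(t) = 34·12/(t + 12)². Setting 34·12/(t+12)² = 34t/[(t+12)(40.6+t)] gives 12(40.6+t) = t(t+12), so t² = 12×40.6 = 487.2.
t* = √487.2 = 22.07 min.

22.07 min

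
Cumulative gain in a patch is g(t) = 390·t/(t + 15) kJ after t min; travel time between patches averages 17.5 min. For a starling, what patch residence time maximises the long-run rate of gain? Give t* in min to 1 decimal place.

16.2 min

Maximise g(t)/(T+t): set derivative to zero → g'(t)(T+t) = g(t).
g'(t) = 390·15/(t + 15)². Setting 390·15/(t+15)² = 390t/[(t+15)(17.5+t)] gives 15(17.5+t) = t(t+15), so t² = 15×17.5 = 262.5.
t* = √262.5 = 16.2 min.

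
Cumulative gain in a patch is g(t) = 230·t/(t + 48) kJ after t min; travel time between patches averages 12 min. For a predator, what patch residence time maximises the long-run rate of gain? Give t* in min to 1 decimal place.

By the marginal value theorem, leave when the instantaneous gain rate g'(t) equals the habitat-wide average g(t)/(T + t).
g'(t) = 230·48/(t + 48)². Setting 230·48/(t+48)² = 230t/[(t+48)(12+t)] gives 48(12+t) = t(t+48), so t² = 48×12 = 576.
t* = √576 = 24 min.

24.0 min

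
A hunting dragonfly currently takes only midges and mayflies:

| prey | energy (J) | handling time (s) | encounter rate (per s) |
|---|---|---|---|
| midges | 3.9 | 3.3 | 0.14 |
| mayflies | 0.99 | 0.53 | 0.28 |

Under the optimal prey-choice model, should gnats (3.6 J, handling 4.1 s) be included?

Yes

Intake rate on the current diet: R = (0.14×3.9 + 0.28×0.99) / (1 + 0.14×3.3 + 0.28×0.53) = 0.8232/1.61 = 0.5112 J/s.
gnats: E/h = 3.6/4.1 = 0.878 J/s.
Since 0.878 > R, including gnats increases the long-run rate.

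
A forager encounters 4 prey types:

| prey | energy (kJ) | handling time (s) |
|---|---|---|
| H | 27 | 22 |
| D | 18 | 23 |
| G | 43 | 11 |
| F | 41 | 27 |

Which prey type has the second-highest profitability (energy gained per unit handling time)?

In descending order of E/h:
G: 43/11 = 3.91 kJ/s
F: 41/27 = 1.52 kJ/s
H: 27/22 = 1.23 kJ/s
D: 18/23 = 0.783 kJ/s

F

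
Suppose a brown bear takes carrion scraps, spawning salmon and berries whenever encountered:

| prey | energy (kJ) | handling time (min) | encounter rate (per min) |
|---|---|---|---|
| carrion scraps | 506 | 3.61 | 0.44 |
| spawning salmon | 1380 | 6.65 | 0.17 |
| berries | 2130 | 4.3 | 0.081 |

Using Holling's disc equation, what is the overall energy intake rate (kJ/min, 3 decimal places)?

R = Σλ_iE_i / (1 + Σλ_ih_i)
Numerator: 0.44×506 + 0.17×1380 + 0.081×2130 = 629.8
Denominator: 1 + 0.44×3.61 + 0.17×6.65 + 0.081×4.3 = 4.067
R = 629.8/4.067 = 154.8 kJ/min

154.841 kJ/min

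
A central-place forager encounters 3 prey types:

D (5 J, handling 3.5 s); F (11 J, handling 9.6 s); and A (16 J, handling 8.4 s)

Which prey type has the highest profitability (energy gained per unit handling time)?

Profitability E/h (J/s): D = 5/3.5 = 1.43, F = 11/9.6 = 1.15, A = 16/8.4 = 1.9.
Ranked: A > D > F.

A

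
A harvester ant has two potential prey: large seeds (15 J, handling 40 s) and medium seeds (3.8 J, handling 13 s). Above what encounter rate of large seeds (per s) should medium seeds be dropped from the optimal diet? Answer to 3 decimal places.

At the threshold, the rate on large seeds alone equals the profitability of medium seeds: λ·15/(1 + λ·40) = 3.8/13 = 0.2923.
Rearranging, λ(15 − 0.2923×40) = 0.2923, so λ = 0.2923/3.308 = 0.08837 per s.

0.088 per s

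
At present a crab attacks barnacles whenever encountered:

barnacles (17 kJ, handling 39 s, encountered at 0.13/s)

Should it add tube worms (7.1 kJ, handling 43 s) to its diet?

No

On barnacles alone, R = ΣλE/(1+Σλh) = 2.21/6.07 = 0.3641 kJ/s.
tube worms: E/h = 7.1/43 = 0.1651 kJ/s.
0.1651 < 0.3641, so adding tube worms would lower the average — exclude it.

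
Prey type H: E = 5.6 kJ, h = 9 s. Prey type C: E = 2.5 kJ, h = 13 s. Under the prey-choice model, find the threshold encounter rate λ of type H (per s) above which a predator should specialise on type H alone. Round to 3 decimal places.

At the threshold, the rate on type H alone equals the profitability of type C: λ·5.6/(1 + λ·9) = 2.5/13 = 0.1923.
Rearranging, λ(5.6 − 0.1923×9) = 0.1923, so λ = 0.1923/3.869 = 0.0497 per s.

0.050 per s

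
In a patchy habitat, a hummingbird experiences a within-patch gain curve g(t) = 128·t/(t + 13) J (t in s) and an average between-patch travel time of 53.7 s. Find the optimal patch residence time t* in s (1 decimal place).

Maximise g(t)/(T+t): set derivative to zero → g'(t)(T+t) = g(t).
g'(t) = 128·13/(t + 13)². Setting 128·13/(t+13)² = 128t/[(t+13)(53.7+t)] gives 13(53.7+t) = t(t+13), so t² = 13×53.7 = 698.1.
t* = √698.1 = 26.42 s.

26.4 s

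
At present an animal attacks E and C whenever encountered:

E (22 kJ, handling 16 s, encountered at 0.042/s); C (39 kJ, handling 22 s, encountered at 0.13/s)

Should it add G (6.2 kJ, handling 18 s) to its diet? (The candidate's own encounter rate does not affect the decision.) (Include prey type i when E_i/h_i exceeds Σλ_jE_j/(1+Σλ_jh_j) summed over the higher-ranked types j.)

No

Intake rate on the current diet: R = (0.042×22 + 0.13×39) / (1 + 0.042×16 + 0.13×22) = 5.994/4.532 = 1.323 kJ/s.
G: E/h = 6.2/18 = 0.3444 kJ/s.
Since 0.3444 < R, time spent handling G is better spent searching.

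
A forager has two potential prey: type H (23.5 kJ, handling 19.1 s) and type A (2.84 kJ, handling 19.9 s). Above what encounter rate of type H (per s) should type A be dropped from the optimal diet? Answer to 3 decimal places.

The zero-one rule: include type A iff E₂/h₂ > λE₁/(1+λh₁). Equality gives the switch point.
λE₁h₂ = E₂ + λE₂h₁ ⇒ λ = E₂/(E₁h₂ − E₂h₁) = 2.84/(467.6 − 54.24) = 0.00687 per s.

0.007 per s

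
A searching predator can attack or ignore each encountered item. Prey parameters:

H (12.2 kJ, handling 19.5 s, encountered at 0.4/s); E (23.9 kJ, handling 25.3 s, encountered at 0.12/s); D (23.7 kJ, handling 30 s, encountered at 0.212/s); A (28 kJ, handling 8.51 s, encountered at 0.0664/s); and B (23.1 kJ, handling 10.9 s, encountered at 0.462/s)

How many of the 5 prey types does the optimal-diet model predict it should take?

2

Profitabilities (E/h, kJ/s): A 3.29, B 2.12, E 0.945, D 0.79, H 0.626. Add prey in this order while the next type's profitability exceeds the intake rate on those already taken.
Rate on top 1: 1.188. B: 2.12 > 1.188 → include.
Rate on top 2: 1.898. E: 0.945 < 1.898 → exclude; stop.
Optimal diet: A, B — 2 of 5 types.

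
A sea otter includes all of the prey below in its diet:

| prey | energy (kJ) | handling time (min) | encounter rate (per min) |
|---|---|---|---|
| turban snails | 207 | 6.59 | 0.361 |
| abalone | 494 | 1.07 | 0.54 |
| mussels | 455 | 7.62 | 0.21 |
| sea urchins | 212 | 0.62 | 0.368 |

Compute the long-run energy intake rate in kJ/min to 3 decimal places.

89.030 kJ/min

R = Σλ_iE_i / (1 + Σλ_ih_i)
Numerator: 0.361×207 + 0.54×494 + 0.21×455 + 0.368×212 = 515.1
Denominator: 1 + 0.361×6.59 + 0.54×1.07 + 0.21×7.62 + 0.368×0.62 = 5.785
R = 515.1/5.785 = 89.03 kJ/min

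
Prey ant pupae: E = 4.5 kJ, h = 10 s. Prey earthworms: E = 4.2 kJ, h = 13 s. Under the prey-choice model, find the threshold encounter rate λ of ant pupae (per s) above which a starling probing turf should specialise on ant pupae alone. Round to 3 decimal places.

0.255 per s

Drop earthworms once their profitability E₂/h₂ falls below the rate achievable on ant pupae alone: E₂/h₂ = λE₁/(1 + λh₁).
Solve for λ: λE₁h₂ = E₂(1 + λh₁) → λ(E₁h₂ − E₂h₁) = E₂ → λ = E₂/(E₁h₂ − E₂h₁).
λ = 4.2/(4.5×13 − 4.2×10) = 4.2/16.5 = 0.2545 per s.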